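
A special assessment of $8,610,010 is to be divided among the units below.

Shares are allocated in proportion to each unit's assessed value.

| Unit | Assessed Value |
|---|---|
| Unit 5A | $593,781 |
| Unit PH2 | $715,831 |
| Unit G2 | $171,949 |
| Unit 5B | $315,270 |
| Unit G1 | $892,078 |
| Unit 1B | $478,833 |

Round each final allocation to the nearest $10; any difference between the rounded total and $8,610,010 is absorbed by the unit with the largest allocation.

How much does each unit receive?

Unit 5A: $1,613,910; Unit PH2: $1,945,650; Unit G2: $467,360; Unit 5B: $856,910; Unit G1: $2,424,700; Unit 1B: $1,301,480

Sum of assessed value: 3,167,742.
Raw shares: Unit 5A 593,781/3,167,742 × $8,610,010 = 1,613,913.11; Unit PH2 715,831/3,167,742 × $8,610,010 = 1,945,648.37; Unit G2 171,949/3,167,742 × $8,610,010 = 467,362.12; Unit 5B 315,270/3,167,742 × $8,610,010 = 856,912.54; Unit G1 892,078/3,167,742 × $8,610,010 = 2,424,692.57; Unit 1B 478,833/3,167,742 × $8,610,010 = 1,301,481.28.
At nearest $10: Unit 5A $1,613,910; Unit PH2 $1,945,650; Unit G2 $467,360; Unit 5B $856,910; Unit G1 $2,424,690; Unit 1B $1,301,480. Sum = $8,610,000.
Difference $8,610,010 − $8,610,000 = +$10 applied to largest allocation (Unit G1): Unit G1 becomes $2,424,700.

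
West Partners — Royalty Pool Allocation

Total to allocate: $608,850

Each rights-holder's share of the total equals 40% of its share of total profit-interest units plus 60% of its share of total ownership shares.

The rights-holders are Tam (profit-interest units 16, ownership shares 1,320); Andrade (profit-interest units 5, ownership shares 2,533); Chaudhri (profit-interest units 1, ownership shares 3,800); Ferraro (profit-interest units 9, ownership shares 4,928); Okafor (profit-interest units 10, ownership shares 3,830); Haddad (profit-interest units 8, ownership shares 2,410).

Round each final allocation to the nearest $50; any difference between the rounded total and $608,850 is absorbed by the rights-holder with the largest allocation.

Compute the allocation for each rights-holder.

Tam: $105,150 | Andrade: $74,000 | Chaudhri: $78,750 | Ferraro: $140,350 | Okafor: $124,050 | Haddad: $86,550

Profit-interest units total 49; ownership shares total 18,821.
Composite weights (40% profit-interest units + 60% ownership shares): Tam 0.1727; Andrade 0.1216; Chaudhri 0.1293; Ferraro 0.2306; Okafor 0.2037; Haddad 0.1421.
Unrounded shares: Tam 105,144.07; Andrade 74,015.80; Chaudhri 78,727.07; Ferraro 140,382.85; Okafor 124,041.20; Haddad 86,539.01.
At nearest $50: Tam $105,150; Andrade $74,000; Chaudhri $78,750; Ferraro $140,400; Okafor $124,050; Haddad $86,550. Sum = $608,900.
Difference $608,850 − $608,900 = −$50 applied to largest allocation (Ferraro): Ferraro becomes $140,350.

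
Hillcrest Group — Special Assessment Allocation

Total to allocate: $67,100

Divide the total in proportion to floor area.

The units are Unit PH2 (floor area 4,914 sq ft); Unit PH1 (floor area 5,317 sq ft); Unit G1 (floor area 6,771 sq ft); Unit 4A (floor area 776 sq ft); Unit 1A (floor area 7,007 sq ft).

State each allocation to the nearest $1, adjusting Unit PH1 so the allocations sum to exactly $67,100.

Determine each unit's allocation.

Unit PH2: $13,304 · Unit PH1: $14,394 · Unit G1: $18,331 · Unit 4A: $2,101 · Unit 1A: $18,970

Sum of floor area: 24,785.
Proportional shares: Unit PH2 4,914/24,785 × $67,100 = 13,303.59; Unit PH1 5,317/24,785 × $67,100 = 14,394.62; Unit G1 6,771/24,785 × $67,100 = 18,331.01; Unit 4A 776/24,785 × $67,100 = 2,100.85; Unit 1A 7,007/24,785 × $67,100 = 18,969.93.
Rounded to nearest $1: Unit PH2 $13,304; Unit PH1 $14,395; Unit G1 $18,331; Unit 4A $2,101; Unit 1A $18,970. Sum = $67,101.
Difference $67,100 − $67,101 = −$1 applied to Unit PH1: Unit PH1 becomes $14,394.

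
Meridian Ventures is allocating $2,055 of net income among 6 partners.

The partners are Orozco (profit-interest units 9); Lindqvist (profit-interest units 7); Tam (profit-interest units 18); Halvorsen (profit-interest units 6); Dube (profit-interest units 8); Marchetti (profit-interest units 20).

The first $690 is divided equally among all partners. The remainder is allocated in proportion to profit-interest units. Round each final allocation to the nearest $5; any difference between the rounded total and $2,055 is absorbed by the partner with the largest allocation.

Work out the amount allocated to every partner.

Orozco: $295; Lindqvist: $255; Tam: $475; Halvorsen: $235; Dube: $275; Marchetti: $520

$690 shared equally gives $115 per partner.
Remainder $1,365 by profit-interest units (total 68): Orozco 180.66 → $180; Lindqvist 140.51 → $140; Tam 361.32 → $360; Halvorsen 120.44 → $120; Dube 160.59 → $160; Marchetti 401.47 → $400.
Rounding difference +$5 on remainder applied to Marchetti.
Totals: Orozco $115 + $180 = $295; Lindqvist $115 + $140 = $255; Tam $115 + $360 = $475; Halvorsen $115 + $120 = $235; Dube $115 + $160 = $275; Marchetti $115 + $405 = $520.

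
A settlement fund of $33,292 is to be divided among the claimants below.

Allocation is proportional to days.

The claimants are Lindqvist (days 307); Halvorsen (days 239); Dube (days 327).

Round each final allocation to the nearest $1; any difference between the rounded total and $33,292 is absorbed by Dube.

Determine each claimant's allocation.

Lindqvist: $11,707 · Halvorsen: $9,114 · Dube: $12,471

Combined days = 873.
Raw shares: Lindqvist 307/873 × $33,292 = 11,707.496; Halvorsen 239/873 × $33,292 = 9,114.30; Dube 327/873 × $33,292 = 12,470.20.
After rounding ($1): Lindqvist $11,707; Halvorsen $9,114; Dube $12,470. Sum = $33,291.
Difference $33,292 − $33,291 = +$1 applied to Dube: Dube becomes $12,471.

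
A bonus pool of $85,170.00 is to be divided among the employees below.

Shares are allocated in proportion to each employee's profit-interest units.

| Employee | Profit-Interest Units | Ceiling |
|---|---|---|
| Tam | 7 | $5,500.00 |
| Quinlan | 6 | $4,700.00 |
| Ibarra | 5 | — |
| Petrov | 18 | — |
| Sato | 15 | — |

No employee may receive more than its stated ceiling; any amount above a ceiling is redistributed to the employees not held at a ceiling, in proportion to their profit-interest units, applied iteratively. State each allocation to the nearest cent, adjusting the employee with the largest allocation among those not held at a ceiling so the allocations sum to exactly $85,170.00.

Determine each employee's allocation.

Combined profit-interest units = 51.
Proportional shares (ignoring caps): Tam 11,690.0000; Quinlan 10,020.0000; Ibarra 8,350.0000; Petrov 30,060.0000; Sato 25,050.0000.
Held at cap: Tam ($5,500.00), Quinlan ($4,700.00); remaining pool $74,970.00 reallocated over remaining profit-interest units 38.
Redistributed shares: Ibarra 9,864.4737 → $9,864.47; Petrov 35,512.1053 → $35,512.11; Sato 29,593.4211 → $29,593.42.

Tam: $5,500.00; Quinlan: $4,700.00; Ibarra: $9,864.47; Petrov: $35,512.11; Sato: $29,593.42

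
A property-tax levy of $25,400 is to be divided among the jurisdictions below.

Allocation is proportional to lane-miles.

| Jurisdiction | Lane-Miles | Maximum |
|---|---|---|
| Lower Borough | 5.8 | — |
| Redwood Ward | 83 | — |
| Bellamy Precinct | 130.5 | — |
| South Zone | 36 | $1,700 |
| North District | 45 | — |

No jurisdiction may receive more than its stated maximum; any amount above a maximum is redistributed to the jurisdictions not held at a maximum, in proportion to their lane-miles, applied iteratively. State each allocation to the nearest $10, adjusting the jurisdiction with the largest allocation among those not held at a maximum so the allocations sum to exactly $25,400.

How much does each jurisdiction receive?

Combined lane-miles = 300.3.
Pro-rata shares before constraints: Lower Borough 490.58; Redwood Ward 7,020.31; Bellamy Precinct 11,037.96; South Zone 3,044.96; North District 3,806.19.
Capped: South Zone ($1,700); residual $23,700 reallocated over remaining lane-miles 264.3.
Remaining shares: Lower Borough 520.09 → $520; Redwood Ward 7,442.68 → $7,440; Bellamy Precinct 11,702.04 → $11,700; North District 4,035.19 → $4,040.

Lower Borough: $520; Redwood Ward: $7,440; Bellamy Precinct: $11,700; South Zone: $1,700; North District: $4,040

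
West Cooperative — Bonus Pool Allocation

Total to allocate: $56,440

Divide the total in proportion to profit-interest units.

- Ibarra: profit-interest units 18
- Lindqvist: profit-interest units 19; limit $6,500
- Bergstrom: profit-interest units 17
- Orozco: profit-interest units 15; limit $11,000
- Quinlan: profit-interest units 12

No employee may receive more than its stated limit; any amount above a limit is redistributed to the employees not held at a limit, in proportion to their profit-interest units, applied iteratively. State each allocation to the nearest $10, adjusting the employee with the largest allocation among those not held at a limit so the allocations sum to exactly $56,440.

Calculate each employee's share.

Total profit-interest units = 81.
Proportional shares (ignoring caps): Ibarra 12,542.22; Lindqvist 13,239.01; Bergstrom 11,845.43; Orozco 10,451.85; Quinlan 8,361.48.
Capped: Lindqvist ($6,500); residual $49,940 reallocated over remaining profit-interest units 62.
Capped: Orozco ($11,000); residual $38,940 reallocated over remaining profit-interest units 47.
Shares after redistribution: Ibarra 14,913.19 → $14,910; Bergstrom 14,084.68 → $14,080; Quinlan 9,942.13 → $9,940.
Rounding difference +$10 applied to Ibarra → $14,920.

Ibarra: $14,920 | Lindqvist: $6,500 | Bergstrom: $14,080 | Orozco: $11,000 | Quinlan: $9,940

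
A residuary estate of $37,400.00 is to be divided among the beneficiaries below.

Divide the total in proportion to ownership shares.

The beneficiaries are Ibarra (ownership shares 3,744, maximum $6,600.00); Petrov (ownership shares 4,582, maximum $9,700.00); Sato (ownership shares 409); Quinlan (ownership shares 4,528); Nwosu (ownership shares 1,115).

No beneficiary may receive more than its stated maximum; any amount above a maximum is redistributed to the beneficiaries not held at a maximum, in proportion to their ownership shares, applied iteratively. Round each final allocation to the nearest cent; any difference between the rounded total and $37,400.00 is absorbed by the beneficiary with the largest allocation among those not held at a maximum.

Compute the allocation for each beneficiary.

Combined ownership shares = 14,378.
Proportional shares (ignoring caps): Ibarra 9,738.8788; Petrov 11,918.6813; Sato 1,063.8893; Quinlan 11,778.2167; Nwosu 2,900.3338.
Cap binds for Ibarra ($6,600.00), Petrov ($9,700.00); residual $21,100.00 reallocated over remaining ownership shares 6,052.
Redistributed shares: Sato 1,425.9584 → $1,425.96; Quinlan 15,786.6490 → $15,786.65; Nwosu 3,887.3926 → $3,887.39.

Ibarra: $6,600.00 | Petrov: $9,700.00 | Sato: $1,425.96 | Quinlan: $15,786.65 | Nwosu: $3,887.39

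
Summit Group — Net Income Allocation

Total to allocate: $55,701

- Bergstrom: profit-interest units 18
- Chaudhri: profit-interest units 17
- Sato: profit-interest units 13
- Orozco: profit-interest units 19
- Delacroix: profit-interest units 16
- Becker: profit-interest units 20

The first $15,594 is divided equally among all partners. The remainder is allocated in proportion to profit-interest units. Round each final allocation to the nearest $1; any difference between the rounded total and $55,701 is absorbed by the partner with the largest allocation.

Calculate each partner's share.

Bergstrom: $9,608 | Chaudhri: $9,219 | Sato: $7,661 | Orozco: $9,997 | Delacroix: $8,829 | Becker: $10,387

First tranche $15,594 split equally: $2,599 each.
Remainder $40,107 by profit-interest units (total 103): Bergstrom 7,008.99 → $7,009; Chaudhri 6,619.60 → $6,620; Sato 5,062.05 → $5,062; Orozco 7,398.38 → $7,398; Delacroix 6,230.21 → $6,230; Becker 7,787.77 → $7,788.
Totals: Bergstrom $2,599 + $7,009 = $9,608; Chaudhri $2,599 + $6,620 = $9,219; Sato $2,599 + $5,062 = $7,661; Orozco $2,599 + $7,398 = $9,997; Delacroix $2,599 + $6,230 = $8,829; Becker $2,599 + $7,788 = $10,387.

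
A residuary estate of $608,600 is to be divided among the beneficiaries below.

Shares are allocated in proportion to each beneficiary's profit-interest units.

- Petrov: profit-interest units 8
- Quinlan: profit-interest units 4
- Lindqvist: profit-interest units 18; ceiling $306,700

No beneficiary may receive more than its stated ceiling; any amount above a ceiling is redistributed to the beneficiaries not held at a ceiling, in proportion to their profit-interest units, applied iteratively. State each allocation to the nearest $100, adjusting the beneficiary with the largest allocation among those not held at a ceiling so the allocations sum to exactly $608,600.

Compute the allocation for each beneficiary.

Sum of profit-interest units: 30.
Unconstrained shares: Petrov 162,293.33; Quinlan 81,146.67; Lindqvist 365,160.00.
Held at cap: Lindqvist ($306,700); residual $301,900 reallocated over remaining profit-interest units 12.
Redistributed shares: Petrov 201,266.67 → $201,300; Quinlan 100,633.33 → $100,600.

Petrov: $201,300 | Quinlan: $100,600 | Lindqvist: $306,700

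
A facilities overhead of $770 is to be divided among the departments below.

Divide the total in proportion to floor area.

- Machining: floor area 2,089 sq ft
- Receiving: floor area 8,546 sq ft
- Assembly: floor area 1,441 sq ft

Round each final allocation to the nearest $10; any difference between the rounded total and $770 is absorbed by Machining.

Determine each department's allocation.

Machining: $140 | Receiving: $540 | Assembly: $90

Floor area total: 12,076.
Proportional shares: Machining 2,089/12,076 × $770 = 133.20; Receiving 8,546/12,076 × $770 = 544.92; Assembly 1,441/12,076 × $770 = 91.88.
At nearest $10: Machining $130; Receiving $540; Assembly $90. Sum = $760.
Difference $770 − $760 = +$10 applied to Machining: Machining becomes $140.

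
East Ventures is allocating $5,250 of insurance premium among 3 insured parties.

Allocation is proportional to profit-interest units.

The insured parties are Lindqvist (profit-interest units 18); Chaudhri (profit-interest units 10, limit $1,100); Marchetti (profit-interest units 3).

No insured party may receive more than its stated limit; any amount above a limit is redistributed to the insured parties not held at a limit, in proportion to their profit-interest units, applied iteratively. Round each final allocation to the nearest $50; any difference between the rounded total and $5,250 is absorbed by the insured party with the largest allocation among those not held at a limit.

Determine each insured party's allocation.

Lindqvist: $3,550 | Chaudhri: $1,100 | Marchetti: $600

Profit-interest units total: 31.
Pro-rata shares before constraints: Lindqvist 3,048.39; Chaudhri 1,693.55; Marchetti 508.06.
Capped: Chaudhri ($1,100); remaining pool $4,150 reallocated over remaining profit-interest units 21.
Shares after redistribution: Lindqvist 3,557.14 → $3,550; Marchetti 592.86 → $600.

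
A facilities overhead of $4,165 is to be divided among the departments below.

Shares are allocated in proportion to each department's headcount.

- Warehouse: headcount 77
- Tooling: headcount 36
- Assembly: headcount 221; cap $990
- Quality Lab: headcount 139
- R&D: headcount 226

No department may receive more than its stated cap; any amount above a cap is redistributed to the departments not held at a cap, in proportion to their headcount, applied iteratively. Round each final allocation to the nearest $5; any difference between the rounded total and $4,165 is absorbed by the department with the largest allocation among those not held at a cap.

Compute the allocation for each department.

Warehouse: $510 · Tooling: $240 · Assembly: $990 · Quality Lab: $925 · R&D: $1,500

Combined headcount = 699.
Pro-rata shares before constraints: Warehouse 458.81; Tooling 214.51; Assembly 1,316.83; Quality Lab 828.23; R&D 1,346.62.
Capped: Assembly ($990); residual $3,175 reallocated over remaining headcount 478.
Remaining shares: Warehouse 511.45 → $510; Tooling 239.12 → $240; Quality Lab 923.27 → $925; R&D 1,501.15 → $1,500.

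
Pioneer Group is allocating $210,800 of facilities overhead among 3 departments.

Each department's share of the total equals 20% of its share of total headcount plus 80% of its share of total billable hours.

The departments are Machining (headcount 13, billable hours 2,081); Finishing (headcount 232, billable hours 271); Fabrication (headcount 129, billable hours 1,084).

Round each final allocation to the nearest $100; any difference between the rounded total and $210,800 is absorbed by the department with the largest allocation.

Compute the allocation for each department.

Headcount total 374; billable hours total 3,436.
Composite weights (20% headcount + 80% billable hours): Machining 0.4915; Finishing 0.1872; Fabrication 0.3214.
Proportional shares: Machining 103,601.61; Finishing 39,453.50; Fabrication 67,744.89.
At nearest $100: Machining $103,600; Finishing $39,500; Fabrication $67,700. Sum = $210,800.
Sum already equals the total — no adjustment.

Machining: $103,600 | Finishing: $39,500 | Fabrication: $67,700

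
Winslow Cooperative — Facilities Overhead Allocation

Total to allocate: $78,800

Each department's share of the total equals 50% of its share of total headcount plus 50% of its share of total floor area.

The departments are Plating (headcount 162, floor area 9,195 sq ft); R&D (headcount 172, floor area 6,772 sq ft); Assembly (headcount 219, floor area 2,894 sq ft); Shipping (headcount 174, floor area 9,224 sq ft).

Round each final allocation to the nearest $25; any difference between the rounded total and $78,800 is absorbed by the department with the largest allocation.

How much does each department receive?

Plating: $21,675 | R&D: $18,825 | Assembly: $15,925 | Shipping: $22,375

Headcount total 727; floor area total 28,085.
Blended shares (50% headcount + 50% floor area): Plating 0.2751; R&D 0.2389; Assembly 0.2021; Shipping 0.2839.
Pro-rata amounts: Plating 21,679.16; R&D 18,821.93; Assembly 15,928.72; Shipping 22,370.19.
At nearest $25: Plating $21,675; R&D $18,825; Assembly $15,925; Shipping $22,375. Sum = $78,800.
Rounded total matches; no reconciliation needed.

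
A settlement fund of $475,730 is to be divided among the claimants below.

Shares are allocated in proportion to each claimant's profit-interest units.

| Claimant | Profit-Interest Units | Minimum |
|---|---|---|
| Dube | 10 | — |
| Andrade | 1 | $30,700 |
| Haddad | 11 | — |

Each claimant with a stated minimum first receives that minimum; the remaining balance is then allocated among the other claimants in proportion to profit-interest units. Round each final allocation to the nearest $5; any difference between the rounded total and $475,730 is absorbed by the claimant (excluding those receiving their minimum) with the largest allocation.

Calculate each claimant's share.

Guaranteed amounts: Andrade $30,700. Remaining pool $445,030.
Remaining pool split over remaining profit-interest units 21: Dube 211,919.05 → $211,920; Haddad 233,110.95 → $233,110.

Dube: $211,920; Andrade: $30,700; Haddad: $233,110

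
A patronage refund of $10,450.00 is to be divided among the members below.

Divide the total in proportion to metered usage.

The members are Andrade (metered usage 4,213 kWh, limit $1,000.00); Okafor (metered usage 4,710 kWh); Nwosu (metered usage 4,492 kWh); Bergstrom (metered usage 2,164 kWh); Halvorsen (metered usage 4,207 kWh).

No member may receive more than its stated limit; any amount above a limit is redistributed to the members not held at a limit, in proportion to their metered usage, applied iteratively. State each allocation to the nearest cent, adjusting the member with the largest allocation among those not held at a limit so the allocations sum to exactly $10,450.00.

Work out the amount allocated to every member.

Metered usage total: 19,786.
Pro-rata shares before constraints: Andrade 2,225.1011; Okafor 2,487.5922; Nwosu 2,372.4553; Bergstrom 1,142.9192; Halvorsen 2,221.9322.
Cap binds for Andrade ($1,000.00); balance $9,450.00 reallocated over remaining metered usage 15,573.
Remaining shares: Okafor 2,858.1198 → $2,858.12; Nwosu 2,725.8332 → $2,725.83; Bergstrom 1,313.1574 → $1,313.16; Halvorsen 2,552.8896 → $2,552.89.

Andrade: $1,000.00 · Okafor: $2,858.12 · Nwosu: $2,725.83 · Bergstrom: $1,313.16 · Halvorsen: $2,552.89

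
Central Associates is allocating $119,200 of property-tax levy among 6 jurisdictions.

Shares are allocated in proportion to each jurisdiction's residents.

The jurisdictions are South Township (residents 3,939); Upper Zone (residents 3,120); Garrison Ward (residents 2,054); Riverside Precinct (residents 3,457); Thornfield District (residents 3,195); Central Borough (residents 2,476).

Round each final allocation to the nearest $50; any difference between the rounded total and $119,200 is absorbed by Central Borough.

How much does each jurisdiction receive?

South Township: $25,750 | Upper Zone: $20,400 | Garrison Ward: $13,400 | Riverside Precinct: $22,600 | Thornfield District: $20,900 | Central Borough: $16,150

Combined residents = 18,241.
Proportional shares: South Township 3,939/18,241 × $119,200 = 25,740.30; Upper Zone 3,120/18,241 × $119,200 = 20,388.36; Garrison Ward 2,054/18,241 × $119,200 = 13,422.33; Riverside Precinct 3,457/18,241 × $119,200 = 22,590.56; Thornfield District 3,195/18,241 × $119,200 = 20,878.46; Central Borough 2,476/18,241 × $119,200 = 16,179.99.
After rounding ($50): South Township $25,750; Upper Zone $20,400; Garrison Ward $13,400; Riverside Precinct $22,600; Thornfield District $20,900; Central Borough $16,200. Sum = $119,250.
Difference $119,200 − $119,250 = −$50 applied to Central Borough: Central Borough becomes $16,150.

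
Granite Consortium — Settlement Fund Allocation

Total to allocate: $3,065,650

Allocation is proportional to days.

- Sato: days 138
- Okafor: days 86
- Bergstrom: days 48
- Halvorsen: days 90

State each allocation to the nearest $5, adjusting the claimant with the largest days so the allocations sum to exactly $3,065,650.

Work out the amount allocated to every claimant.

Sato: $1,168,670 · Okafor: $728,305 · Bergstrom: $406,495 · Halvorsen: $762,180

Days total: 362.
Pro-rata amounts: Sato 138/362 × $3,065,650 = 1,168,673.20; Okafor 86/362 × $3,065,650 = 728,303.59; Bergstrom 48/362 × $3,065,650 = 406,495.03; Halvorsen 90/362 × $3,065,650 = 762,178.18.
At nearest $5: Sato $1,168,675; Okafor $728,305; Bergstrom $406,495; Halvorsen $762,180. Sum = $3,065,655.
Difference $3,065,650 − $3,065,655 = −$5 applied to largest days (Sato): Sato becomes $1,168,670.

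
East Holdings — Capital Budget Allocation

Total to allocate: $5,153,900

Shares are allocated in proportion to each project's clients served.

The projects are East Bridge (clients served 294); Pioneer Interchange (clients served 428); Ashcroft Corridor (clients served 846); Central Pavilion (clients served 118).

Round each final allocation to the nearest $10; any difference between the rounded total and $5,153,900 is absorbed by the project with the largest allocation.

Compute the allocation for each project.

East Bridge: $898,720 | Pioneer Interchange: $1,308,340 | Ashcroft Corridor: $2,586,130 | Central Pavilion: $360,710

Clients served total: 1,686.
Raw shares: East Bridge 294/1,686 × $5,153,900 = 898,722.78; Pioneer Interchange 428/1,686 × $5,153,900 = 1,308,344.72; Ashcroft Corridor 846/1,686 × $5,153,900 = 2,586,120.64; Central Pavilion 118/1,686 × $5,153,900 = 360,711.86.
Rounded to nearest $10: East Bridge $898,720; Pioneer Interchange $1,308,340; Ashcroft Corridor $2,586,120; Central Pavilion $360,710. Sum = $5,153,890.
Difference $5,153,900 − $5,153,890 = +$10 applied to largest allocation (Ashcroft Corridor): Ashcroft Corridor becomes $2,586,130.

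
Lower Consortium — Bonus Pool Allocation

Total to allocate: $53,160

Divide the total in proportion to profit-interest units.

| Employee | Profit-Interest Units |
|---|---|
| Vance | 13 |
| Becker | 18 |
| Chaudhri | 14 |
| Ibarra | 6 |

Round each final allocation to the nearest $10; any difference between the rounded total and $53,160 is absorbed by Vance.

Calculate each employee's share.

Vance: $13,560 · Becker: $18,760 · Chaudhri: $14,590 · Ibarra: $6,250

Profit-interest units total: 51.
Unrounded shares: Vance 13/51 × $53,160 = 13,550.59; Becker 18/51 × $53,160 = 18,762.35; Chaudhri 14/51 × $53,160 = 14,592.94; Ibarra 6/51 × $53,160 = 6,254.12.
Rounded to nearest $10: Vance $13,550; Becker $18,760; Chaudhri $14,590; Ibarra $6,250. Sum = $53,150.
Difference $53,160 − $53,150 = +$10 applied to Vance: Vance becomes $13,560.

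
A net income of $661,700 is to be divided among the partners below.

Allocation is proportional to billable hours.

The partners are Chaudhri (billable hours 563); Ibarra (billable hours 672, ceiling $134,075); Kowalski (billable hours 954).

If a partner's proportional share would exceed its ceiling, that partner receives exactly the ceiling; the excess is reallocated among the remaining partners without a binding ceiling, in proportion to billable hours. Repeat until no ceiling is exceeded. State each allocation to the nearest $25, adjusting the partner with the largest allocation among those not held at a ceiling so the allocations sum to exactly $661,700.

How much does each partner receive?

Chaudhri: $195,825 | Ibarra: $134,075 | Kowalski: $331,800

Sum of billable hours: 2,189.
Unconstrained shares: Chaudhri 170,185.98; Ibarra 203,134.95; Kowalski 288,379.08.
Held at cap: Ibarra ($134,075); remaining pool $527,625 reallocated over remaining billable hours 1,517.
Remaining shares: Chaudhri 195,816.00 → $195,825; Kowalski 331,809.00 → $331,800.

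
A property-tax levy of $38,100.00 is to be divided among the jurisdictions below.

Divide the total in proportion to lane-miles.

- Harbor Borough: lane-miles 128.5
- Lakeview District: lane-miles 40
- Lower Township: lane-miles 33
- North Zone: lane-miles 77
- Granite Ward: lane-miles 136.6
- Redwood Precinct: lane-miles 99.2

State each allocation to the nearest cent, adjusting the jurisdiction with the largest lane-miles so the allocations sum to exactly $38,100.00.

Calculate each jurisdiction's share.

Harbor Borough: $9,519.44 · Lakeview District: $2,963.25 · Lower Township: $2,444.68 · North Zone: $5,704.26 · Granite Ward: $10,119.51 · Redwood Precinct: $7,348.86

Lane-miles total: 128.5 + 40 + 33 + 77 + 136.6 + 99.2 = 514.3.
Raw shares: Harbor Borough 9,519.4439; Lakeview District 2,963.2510; Lower Township 2,444.6821; North Zone 5,704.2582; Granite Ward 10,119.5022; Redwood Precinct 7,348.8625.
After rounding (cent): Harbor Borough $9,519.44; Lakeview District $2,963.25; Lower Township $2,444.68; North Zone $5,704.26; Granite Ward $10,119.50; Redwood Precinct $7,348.86. Sum = $38,099.99.
Difference $38,100.00 − $38,099.99 = +$0.01 applied to largest lane-miles (Granite Ward): Granite Ward becomes $10,119.51.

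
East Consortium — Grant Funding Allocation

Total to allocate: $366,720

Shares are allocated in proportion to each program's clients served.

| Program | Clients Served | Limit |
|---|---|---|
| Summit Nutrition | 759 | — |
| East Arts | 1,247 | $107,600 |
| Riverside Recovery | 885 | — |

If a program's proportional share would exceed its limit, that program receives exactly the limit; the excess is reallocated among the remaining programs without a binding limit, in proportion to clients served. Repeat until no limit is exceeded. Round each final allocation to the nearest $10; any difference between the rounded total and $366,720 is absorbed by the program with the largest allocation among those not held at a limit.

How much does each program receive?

Combined clients served = 2,891.
Proportional shares (ignoring caps): Summit Nutrition 96,278.27; East Arts 158,180.51; Riverside Recovery 112,261.22.
Held at cap: East Arts ($107,600); residual $259,120 reallocated over remaining clients served 1,644.
Redistributed shares: Summit Nutrition 119,630.22 → $119,630; Riverside Recovery 139,489.78 → $139,490.

Summit Nutrition: $119,630 | East Arts: $107,600 | Riverside Recovery: $139,490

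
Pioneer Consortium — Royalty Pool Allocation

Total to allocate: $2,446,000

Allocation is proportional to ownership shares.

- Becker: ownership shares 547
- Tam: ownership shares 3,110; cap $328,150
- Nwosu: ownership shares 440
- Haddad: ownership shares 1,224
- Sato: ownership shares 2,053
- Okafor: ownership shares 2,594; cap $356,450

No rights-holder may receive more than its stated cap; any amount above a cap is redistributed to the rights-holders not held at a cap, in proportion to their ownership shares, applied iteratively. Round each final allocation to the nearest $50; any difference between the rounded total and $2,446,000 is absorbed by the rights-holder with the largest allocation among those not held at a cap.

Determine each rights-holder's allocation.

Combined ownership shares = 9,968.
Unconstrained shares: Becker 134,225.72; Tam 763,148.07; Nwosu 107,969.50; Haddad 300,351.52; Sato 503,775.88; Okafor 636,529.29.
Held at cap: Tam ($328,150), Okafor ($356,450); residual $1,761,400 reallocated over remaining ownership shares 4,264.
Shares after redistribution: Becker 225,958.21 → $225,950; Nwosu 181,757.97 → $181,750; Haddad 505,617.64 → $505,600; Sato 848,066.18 → $848,050.
Rounding difference +$50 applied to Sato → $848,100.

Becker: $225,950; Tam: $328,150; Nwosu: $181,750; Haddad: $505,600; Sato: $848,100; Okafor: $356,450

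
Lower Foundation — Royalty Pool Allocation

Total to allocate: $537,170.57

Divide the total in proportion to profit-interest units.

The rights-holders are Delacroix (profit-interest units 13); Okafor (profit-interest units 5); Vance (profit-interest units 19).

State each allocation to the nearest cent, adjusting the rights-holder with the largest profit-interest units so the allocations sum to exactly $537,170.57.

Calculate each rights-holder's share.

Delacroix: $188,735.61; Okafor: $72,590.62; Vance: $275,844.34

Combined profit-interest units = 13 + 5 + 19 = 37.
Pro-rata amounts: Delacroix 188,735.6057; Okafor 72,590.6176; Vance 275,844.3468.
Rounded to nearest cent: Delacroix $188,735.61; Okafor $72,590.62; Vance $275,844.35. Sum = $537,170.58.
Difference $537,170.57 − $537,170.58 = −$0.01 applied to largest profit-interest units (Vance): Vance becomes $275,844.34.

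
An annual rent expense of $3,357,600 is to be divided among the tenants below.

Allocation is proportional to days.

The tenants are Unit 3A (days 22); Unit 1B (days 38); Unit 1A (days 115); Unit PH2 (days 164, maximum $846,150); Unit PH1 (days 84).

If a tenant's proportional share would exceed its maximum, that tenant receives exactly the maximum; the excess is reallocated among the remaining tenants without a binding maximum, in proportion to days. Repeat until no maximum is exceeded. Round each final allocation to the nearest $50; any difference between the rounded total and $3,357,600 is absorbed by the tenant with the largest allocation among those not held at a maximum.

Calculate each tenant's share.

Unit 3A: $213,350 | Unit 1B: $368,500 | Unit 1A: $1,115,100 | Unit PH2: $846,150 | Unit PH1: $814,500

Combined days = 423.
Proportional shares (ignoring caps): Unit 3A 174,626.95; Unit 1B 301,628.37; Unit 1A 912,822.70; Unit PH2 1,301,764.54; Unit PH1 666,757.45.
Capped: Unit PH2 ($846,150); remaining pool $2,511,450 reallocated over remaining days 259.
Remaining shares: Unit 3A 213,327.80 → $213,350; Unit 1B 368,475.29 → $368,500; Unit 1A 1,115,122.59 → $1,115,100; Unit PH1 814,524.32 → $814,500.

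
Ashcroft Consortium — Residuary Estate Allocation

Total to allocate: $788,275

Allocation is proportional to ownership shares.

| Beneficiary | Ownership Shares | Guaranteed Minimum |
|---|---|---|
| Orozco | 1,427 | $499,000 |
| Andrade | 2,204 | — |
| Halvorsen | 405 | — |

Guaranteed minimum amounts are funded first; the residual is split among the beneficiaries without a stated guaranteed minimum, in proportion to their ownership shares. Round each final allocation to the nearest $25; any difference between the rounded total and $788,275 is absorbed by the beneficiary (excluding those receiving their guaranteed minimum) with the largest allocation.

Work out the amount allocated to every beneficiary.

Guaranteed amounts: Orozco $499,000. Balance $289,275.
Balance split over remaining ownership shares 2,609: Andrade 244,370.30 → $244,375; Halvorsen 44,904.70 → $44,900.

Orozco: $499,000; Andrade: $244,375; Halvorsen: $44,900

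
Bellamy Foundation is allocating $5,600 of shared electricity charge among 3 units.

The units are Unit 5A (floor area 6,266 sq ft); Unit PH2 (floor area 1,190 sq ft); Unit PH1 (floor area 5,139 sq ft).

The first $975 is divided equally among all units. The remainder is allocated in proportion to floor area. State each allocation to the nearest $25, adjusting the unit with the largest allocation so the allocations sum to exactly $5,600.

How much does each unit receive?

Unit 5A: $2,650; Unit PH2: $750; Unit PH1: $2,200

Equal tier: $975 ÷ 3 = $325 apiece.
Remainder $4,625 by floor area (total 12,595): Unit 5A 2,300.93 → $2,300; Unit PH2 436.98 → $425; Unit PH1 1,887.09 → $1,875.
Rounding difference +$25 on remainder applied to Unit 5A.
Totals: Unit 5A $325 + $2,325 = $2,650; Unit PH2 $325 + $425 = $750; Unit PH1 $325 + $1,875 = $2,200.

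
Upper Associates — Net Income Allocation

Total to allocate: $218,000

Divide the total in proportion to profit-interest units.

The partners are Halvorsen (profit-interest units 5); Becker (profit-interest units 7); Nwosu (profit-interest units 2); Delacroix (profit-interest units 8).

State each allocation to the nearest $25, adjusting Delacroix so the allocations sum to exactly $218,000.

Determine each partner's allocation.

Halvorsen: $49,550 | Becker: $69,375 | Nwosu: $19,825 | Delacroix: $79,250

Sum of profit-interest units: 22.
Raw shares: Halvorsen 5/22 × $218,000 = 49,545.45; Becker 7/22 × $218,000 = 69,363.64; Nwosu 2/22 × $218,000 = 19,818.18; Delacroix 8/22 × $218,000 = 79,272.73.
After rounding ($25): Halvorsen $49,550; Becker $69,375; Nwosu $19,825; Delacroix $79,275. Sum = $218,025.
Difference $218,000 − $218,025 = −$25 applied to Delacroix: Delacroix becomes $79,250.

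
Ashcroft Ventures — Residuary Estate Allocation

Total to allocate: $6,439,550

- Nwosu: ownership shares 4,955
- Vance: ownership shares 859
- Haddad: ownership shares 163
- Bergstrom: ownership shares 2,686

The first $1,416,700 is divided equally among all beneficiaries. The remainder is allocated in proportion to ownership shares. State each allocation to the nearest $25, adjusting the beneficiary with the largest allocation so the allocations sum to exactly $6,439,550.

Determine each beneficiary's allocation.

$1,416,700 shared equally gives $354,175 per beneficiary.
Remainder $5,022,850 by ownership shares (total 8,663): Nwosu 2,872,933.37 → $2,872,925; Vance 498,052.42 → $498,050; Haddad 94,508.20 → $94,500; Bergstrom 1,557,356.01 → $1,557,350.
Rounding difference +$25 on remainder applied to Nwosu.
Totals: Nwosu $354,175 + $2,872,950 = $3,227,125; Vance $354,175 + $498,050 = $852,225; Haddad $354,175 + $94,500 = $448,675; Bergstrom $354,175 + $1,557,350 = $1,911,525.

Nwosu: $3,227,125; Vance: $852,225; Haddad: $448,675; Bergstrom: $1,911,525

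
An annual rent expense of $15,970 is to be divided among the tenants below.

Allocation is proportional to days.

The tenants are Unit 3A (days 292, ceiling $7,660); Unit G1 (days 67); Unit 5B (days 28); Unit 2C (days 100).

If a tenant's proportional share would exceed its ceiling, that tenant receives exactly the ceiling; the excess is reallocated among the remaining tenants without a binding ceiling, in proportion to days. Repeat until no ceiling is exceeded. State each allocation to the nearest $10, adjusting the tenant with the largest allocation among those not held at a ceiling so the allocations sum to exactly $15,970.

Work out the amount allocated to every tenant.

Total days = 487.
Proportional shares (ignoring caps): Unit 3A 9,575.44; Unit G1 2,197.10; Unit 5B 918.19; Unit 2C 3,279.26.
Cap binds for Unit 3A ($7,660); remaining pool $8,310 reallocated over remaining days 195.
Remaining shares: Unit G1 2,855.23 → $2,860; Unit 5B 1,193.23 → $1,190; Unit 2C 4,261.54 → $4,260.

Unit 3A: $7,660; Unit G1: $2,860; Unit 5B: $1,190; Unit 2C: $4,260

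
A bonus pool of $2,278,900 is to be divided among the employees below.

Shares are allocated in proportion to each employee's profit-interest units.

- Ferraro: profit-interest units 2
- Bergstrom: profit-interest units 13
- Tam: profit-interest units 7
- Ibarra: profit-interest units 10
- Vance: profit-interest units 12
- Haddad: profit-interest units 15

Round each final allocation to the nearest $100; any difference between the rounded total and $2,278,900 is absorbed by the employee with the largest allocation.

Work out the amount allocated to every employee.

Combined profit-interest units = 59.
Pro-rata amounts: Ferraro 2/59 × $2,278,900 = 77,250.85; Bergstrom 13/59 × $2,278,900 = 502,130.51; Tam 7/59 × $2,278,900 = 270,377.97; Ibarra 10/59 × $2,278,900 = 386,254.24; Vance 12/59 × $2,278,900 = 463,505.08; Haddad 15/59 × $2,278,900 = 579,381.36.
After rounding ($100): Ferraro $77,300; Bergstrom $502,100; Tam $270,400; Ibarra $386,300; Vance $463,500; Haddad $579,400. Sum = $2,279,000.
Difference $2,278,900 − $2,279,000 = −$100 applied to largest allocation (Haddad): Haddad becomes $579,300.

Ferraro: $77,300 · Bergstrom: $502,100 · Tam: $270,400 · Ibarra: $386,300 · Vance: $463,500 · Haddad: $579,300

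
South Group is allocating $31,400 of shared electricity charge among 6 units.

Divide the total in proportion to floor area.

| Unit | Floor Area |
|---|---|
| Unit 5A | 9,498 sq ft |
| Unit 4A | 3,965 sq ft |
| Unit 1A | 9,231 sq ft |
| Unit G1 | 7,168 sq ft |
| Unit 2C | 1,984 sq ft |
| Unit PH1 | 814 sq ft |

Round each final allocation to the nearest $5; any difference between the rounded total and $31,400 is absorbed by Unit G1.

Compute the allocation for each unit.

Floor area total: 32,660.
Pro-rata amounts: Unit 5A 9,498/32,660 × $31,400 = 9,131.57; Unit 4A 3,965/32,660 × $31,400 = 3,812.03; Unit 1A 9,231/32,660 × $31,400 = 8,874.87; Unit G1 7,168/32,660 × $31,400 = 6,891.46; Unit 2C 1,984/32,660 × $31,400 = 1,907.46; Unit PH1 814/32,660 × $31,400 = 782.60.
Rounded to nearest $5: Unit 5A $9,130; Unit 4A $3,810; Unit 1A $8,875; Unit G1 $6,890; Unit 2C $1,905; Unit PH1 $785. Sum = $31,395.
Difference $31,400 − $31,395 = +$5 applied to Unit G1: Unit G1 becomes $6,895.

Unit 5A: $9,130 · Unit 4A: $3,810 · Unit 1A: $8,875 · Unit G1: $6,895 · Unit 2C: $1,905 · Unit PH1: $785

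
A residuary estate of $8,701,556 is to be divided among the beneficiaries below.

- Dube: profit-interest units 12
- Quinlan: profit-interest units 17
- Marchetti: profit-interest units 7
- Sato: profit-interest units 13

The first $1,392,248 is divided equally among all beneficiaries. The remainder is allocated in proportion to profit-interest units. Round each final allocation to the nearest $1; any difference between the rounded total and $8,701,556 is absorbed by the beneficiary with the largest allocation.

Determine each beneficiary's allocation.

Dube: $2,138,097 · Quinlan: $2,883,944 · Marchetti: $1,392,249 · Sato: $2,287,266

$1,392,248 shared equally gives $348,062 per beneficiary.
Remainder $7,309,308 by profit-interest units (total 49): Dube 1,790,034.61 → $1,790,035; Quinlan 2,535,882.37 → $2,535,882; Marchetti 1,044,186.86 → $1,044,187; Sato 1,939,204.16 → $1,939,204.
Totals: Dube $348,062 + $1,790,035 = $2,138,097; Quinlan $348,062 + $2,535,882 = $2,883,944; Marchetti $348,062 + $1,044,187 = $1,392,249; Sato $348,062 + $1,939,204 = $2,287,266.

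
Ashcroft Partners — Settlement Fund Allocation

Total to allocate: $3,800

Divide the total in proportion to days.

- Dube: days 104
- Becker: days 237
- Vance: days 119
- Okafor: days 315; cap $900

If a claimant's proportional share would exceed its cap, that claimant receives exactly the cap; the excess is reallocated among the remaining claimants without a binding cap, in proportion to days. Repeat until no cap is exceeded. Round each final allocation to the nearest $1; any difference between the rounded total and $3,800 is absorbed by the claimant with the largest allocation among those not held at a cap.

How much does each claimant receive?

Dube: $656 · Becker: $1,494 · Vance: $750 · Okafor: $900

Days total: 775.
Unconstrained shares: Dube 509.94; Becker 1,162.06; Vance 583.48; Okafor 1,544.52.
Capped: Okafor ($900); residual $2,900 reallocated over remaining days 460.
Redistributed shares: Dube 655.65 → $656; Becker 1,494.13 → $1,494; Vance 750.22 → $750.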